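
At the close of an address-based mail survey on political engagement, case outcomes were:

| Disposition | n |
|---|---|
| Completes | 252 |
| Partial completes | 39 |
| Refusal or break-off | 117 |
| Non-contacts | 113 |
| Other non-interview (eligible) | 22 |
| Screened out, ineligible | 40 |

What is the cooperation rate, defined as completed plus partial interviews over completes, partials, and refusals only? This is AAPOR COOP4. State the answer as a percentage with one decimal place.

Numerator = 252 + 39 = 291
Base = 252 + 39 + 117 = 408
COOP4 = 291 / 408 = 0.7132

71.3%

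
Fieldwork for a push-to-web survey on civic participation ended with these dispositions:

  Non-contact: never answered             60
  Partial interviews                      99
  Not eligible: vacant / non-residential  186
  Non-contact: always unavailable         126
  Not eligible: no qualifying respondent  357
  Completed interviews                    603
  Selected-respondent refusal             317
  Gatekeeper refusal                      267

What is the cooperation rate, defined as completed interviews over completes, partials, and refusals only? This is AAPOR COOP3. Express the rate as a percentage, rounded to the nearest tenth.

Refused = 267 + 317 = 584
Never reached = 60 + 126 = 186
Not eligible = 357 + 186 = 543
Num: 603
Base: 603 + 99 + 584 = 1286
COOP3 = 603 / 1286 = 0.4689

46.9%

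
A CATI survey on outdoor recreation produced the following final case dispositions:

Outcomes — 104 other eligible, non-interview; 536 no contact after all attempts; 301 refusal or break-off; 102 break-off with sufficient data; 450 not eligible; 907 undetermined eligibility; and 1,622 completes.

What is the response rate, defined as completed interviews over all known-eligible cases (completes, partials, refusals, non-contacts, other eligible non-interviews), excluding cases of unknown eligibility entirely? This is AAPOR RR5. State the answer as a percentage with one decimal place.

60.9%

Top → 1622
Denom → 1622 + 102 + 301 + 536 + 104 = 2665
RR5 = 1622 / 2665 = 0.6086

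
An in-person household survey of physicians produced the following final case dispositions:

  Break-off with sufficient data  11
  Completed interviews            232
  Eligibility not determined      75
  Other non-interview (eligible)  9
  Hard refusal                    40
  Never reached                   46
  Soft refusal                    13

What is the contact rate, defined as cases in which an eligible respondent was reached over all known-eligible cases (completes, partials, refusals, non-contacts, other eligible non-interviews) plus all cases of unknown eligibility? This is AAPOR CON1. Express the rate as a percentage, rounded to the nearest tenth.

Declined to participate = 40 + 13 = 53
Top = 232 + 11 + 53 + 9 = 305
Base = 232 + 11 + 53 + 46 + 9 + 75 = 426
CON1 = 305 / 426 = 0.7160

71.6%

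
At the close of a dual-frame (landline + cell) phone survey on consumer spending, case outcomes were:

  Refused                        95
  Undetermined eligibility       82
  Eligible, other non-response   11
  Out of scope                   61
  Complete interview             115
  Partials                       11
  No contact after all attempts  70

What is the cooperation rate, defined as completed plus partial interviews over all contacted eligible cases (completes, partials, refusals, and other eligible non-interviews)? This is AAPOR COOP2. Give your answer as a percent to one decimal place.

54.3%

Top = 115 + 11 = 126
Denominator = 115 + 11 + 95 + 11 = 232
COOP2 = 126 / 232 = 0.5431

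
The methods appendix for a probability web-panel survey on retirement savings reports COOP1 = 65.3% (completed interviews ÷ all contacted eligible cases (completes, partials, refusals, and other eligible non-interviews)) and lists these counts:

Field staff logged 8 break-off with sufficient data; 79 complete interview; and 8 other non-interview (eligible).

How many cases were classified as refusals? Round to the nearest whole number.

COOP1 = 79 / D = 0.653
D = 79 / 0.653 = 121.0
Rest of base = 95
refusals = 121.0 − 95 ≈ 26

26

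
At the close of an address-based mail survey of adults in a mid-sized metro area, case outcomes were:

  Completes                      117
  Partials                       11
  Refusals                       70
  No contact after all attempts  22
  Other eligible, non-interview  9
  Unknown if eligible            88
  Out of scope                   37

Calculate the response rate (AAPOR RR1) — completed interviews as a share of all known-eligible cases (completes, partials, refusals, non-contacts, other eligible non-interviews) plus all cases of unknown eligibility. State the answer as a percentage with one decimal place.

Top: 117
Denom: 117 + 11 + 70 + 22 + 9 + 88 = 317
RR1 = 117 / 317 = 0.3691

36.9%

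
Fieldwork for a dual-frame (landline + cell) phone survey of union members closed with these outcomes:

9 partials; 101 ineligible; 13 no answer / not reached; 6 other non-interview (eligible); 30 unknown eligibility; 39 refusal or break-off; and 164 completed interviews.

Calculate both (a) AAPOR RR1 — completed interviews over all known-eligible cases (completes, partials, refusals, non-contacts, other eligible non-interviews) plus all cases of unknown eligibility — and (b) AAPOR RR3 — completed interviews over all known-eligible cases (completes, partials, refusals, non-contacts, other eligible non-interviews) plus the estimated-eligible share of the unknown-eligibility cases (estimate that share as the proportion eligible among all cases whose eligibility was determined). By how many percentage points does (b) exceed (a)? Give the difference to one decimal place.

2.3

Num: 164
Denominator: 164 + 9 + 39 + 13 + 6 + 30 = 261
RR1 = 164 / 261 = 0.6284
Eligible (known): 164 + 9 + 39 + 13 + 6 = 231
e = 231 / (231 + 101) = 231 / 332 = 0.6958
Eligible share of unknowns: 0.6958 × 30 = 20.87
Denominator: 231 + 20.87 = 251.87
RR3 = 164 / 251.87 = 0.6511
Difference = 65.11 − 62.84 = 2.27 percentage points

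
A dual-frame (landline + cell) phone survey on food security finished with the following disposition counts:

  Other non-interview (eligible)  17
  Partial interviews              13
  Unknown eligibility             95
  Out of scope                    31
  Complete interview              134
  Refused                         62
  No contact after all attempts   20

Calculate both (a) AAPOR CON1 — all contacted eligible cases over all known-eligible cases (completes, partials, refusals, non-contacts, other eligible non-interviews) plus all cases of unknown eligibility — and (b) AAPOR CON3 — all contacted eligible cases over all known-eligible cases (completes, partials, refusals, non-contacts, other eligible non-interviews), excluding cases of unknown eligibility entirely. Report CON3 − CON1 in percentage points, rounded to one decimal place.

25.6

Num = 134 + 13 + 62 + 17 = 226
Base = 134 + 13 + 62 + 20 + 17 + 95 = 341
CON1 = 226 / 341 = 0.6628
Base = 134 + 13 + 62 + 20 + 17 = 246
CON3 = 226 / 246 = 0.9187
Difference = 91.87 − 66.28 = 25.59 percentage points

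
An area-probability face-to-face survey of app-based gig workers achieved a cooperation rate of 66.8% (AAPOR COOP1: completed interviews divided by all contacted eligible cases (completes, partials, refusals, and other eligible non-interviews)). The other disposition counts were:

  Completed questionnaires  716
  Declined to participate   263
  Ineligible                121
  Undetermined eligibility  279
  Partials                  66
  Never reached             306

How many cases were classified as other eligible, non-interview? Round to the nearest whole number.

27

COOP1 = 716 / D = 0.668
D = 716 / 0.668 = 1071.9
Other denominator terms total 1045
other eligible, non-interview = 1071.9 − 1045 ≈ 27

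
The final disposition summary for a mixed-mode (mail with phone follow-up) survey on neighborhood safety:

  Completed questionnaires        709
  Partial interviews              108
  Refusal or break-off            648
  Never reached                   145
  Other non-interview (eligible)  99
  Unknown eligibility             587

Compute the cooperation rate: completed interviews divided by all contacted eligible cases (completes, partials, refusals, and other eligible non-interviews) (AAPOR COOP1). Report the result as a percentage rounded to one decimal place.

45.3%

Numerator = 709
Denominator = 709 + 108 + 648 + 99 = 1564
COOP1 = 709 / 1564 = 0.4533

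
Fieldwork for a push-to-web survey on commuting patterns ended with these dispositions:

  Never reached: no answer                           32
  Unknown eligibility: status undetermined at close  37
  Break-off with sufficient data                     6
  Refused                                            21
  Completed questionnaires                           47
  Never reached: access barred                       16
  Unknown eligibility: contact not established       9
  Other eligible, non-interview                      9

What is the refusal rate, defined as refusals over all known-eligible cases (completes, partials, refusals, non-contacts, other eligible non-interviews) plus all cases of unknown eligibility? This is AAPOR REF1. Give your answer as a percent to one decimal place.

No answer / not reached = 32 + 16 = 48
Unknown eligibility = 9 + 37 = 46
Num → 21
Denominator → 47 + 6 + 21 + 48 + 9 + 46 = 177
REF1 = 21 / 177 = 0.1186

11.9%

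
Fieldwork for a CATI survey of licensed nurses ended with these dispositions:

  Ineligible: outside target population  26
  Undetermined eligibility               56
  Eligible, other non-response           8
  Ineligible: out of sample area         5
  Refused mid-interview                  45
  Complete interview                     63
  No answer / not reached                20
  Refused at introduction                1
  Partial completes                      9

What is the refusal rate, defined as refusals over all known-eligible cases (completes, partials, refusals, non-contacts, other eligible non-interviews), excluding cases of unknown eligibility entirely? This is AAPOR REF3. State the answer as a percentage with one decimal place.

31.5%

Refusal or break-off = 1 + 45 = 46
Out of scope = 26 + 5 = 31
Numerator → 46
Denominator → 63 + 9 + 46 + 20 + 8 = 146
REF3 = 46 / 146 = 0.3151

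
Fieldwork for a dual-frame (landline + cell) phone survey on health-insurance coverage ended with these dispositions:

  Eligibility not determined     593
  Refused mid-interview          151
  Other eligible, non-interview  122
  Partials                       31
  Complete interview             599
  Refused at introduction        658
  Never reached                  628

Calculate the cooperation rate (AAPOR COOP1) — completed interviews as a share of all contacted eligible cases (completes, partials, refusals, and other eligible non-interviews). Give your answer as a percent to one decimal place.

Refusal or break-off = 658 + 151 = 809
Top = 599
Denom = 599 + 31 + 809 + 122 = 1561
COOP1 = 599 / 1561 = 0.3837

38.4%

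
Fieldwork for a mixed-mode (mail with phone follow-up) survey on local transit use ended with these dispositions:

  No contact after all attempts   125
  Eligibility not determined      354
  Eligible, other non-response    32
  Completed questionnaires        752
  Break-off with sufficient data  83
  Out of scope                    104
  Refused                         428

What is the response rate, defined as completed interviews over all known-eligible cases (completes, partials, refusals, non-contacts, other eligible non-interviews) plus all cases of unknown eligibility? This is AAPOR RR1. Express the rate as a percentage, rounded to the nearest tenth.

42.4%

Num = 752
Base = 752 + 83 + 428 + 125 + 32 + 354 = 1774
RR1 = 752 / 1774 = 0.4239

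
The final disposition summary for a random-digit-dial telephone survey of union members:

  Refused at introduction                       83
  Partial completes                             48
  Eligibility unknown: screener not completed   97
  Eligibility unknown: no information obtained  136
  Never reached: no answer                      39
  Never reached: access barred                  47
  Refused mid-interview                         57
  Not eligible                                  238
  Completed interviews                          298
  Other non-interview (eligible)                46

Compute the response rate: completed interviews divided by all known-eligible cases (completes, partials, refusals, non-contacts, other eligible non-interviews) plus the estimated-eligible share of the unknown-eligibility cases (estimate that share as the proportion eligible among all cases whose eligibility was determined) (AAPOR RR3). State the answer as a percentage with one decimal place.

Refusals = 83 + 57 = 140
Non-contacts = 39 + 47 = 86
Eligibility not determined = 97 + 136 = 233
Numerator: 298
Eligible (known): 298 + 48 + 140 + 86 + 46 = 618
e = 618 / (618 + 238) = 618 / 856 = 0.7220
Estimated eligible among unknowns: 0.7220 × 233 = 168.23
Denominator: 618 + 168.23 = 786.23
RR3 = 298 / 786.23 = 0.3790

37.9%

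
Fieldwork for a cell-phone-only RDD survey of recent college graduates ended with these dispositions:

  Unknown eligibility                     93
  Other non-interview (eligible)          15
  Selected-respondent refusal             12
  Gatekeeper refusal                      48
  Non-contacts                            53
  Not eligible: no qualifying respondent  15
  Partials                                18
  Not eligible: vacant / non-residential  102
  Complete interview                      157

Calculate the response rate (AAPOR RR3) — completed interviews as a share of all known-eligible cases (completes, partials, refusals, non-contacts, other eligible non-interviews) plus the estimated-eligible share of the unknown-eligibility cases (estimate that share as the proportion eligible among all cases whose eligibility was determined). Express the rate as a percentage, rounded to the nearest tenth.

Refusal or break-off = 48 + 12 = 60
Screened out, ineligible = 15 + 102 = 117
Top: 157
Eligible (known): 157 + 18 + 60 + 53 + 15 = 303
e = 303 / (303 + 117) = 303 / 420 = 0.7214
e × U: 0.7214 × 93 = 67.09
Denominator: 303 + 67.09 = 370.09
RR3 = 157 / 370.09 = 0.4242

42.4%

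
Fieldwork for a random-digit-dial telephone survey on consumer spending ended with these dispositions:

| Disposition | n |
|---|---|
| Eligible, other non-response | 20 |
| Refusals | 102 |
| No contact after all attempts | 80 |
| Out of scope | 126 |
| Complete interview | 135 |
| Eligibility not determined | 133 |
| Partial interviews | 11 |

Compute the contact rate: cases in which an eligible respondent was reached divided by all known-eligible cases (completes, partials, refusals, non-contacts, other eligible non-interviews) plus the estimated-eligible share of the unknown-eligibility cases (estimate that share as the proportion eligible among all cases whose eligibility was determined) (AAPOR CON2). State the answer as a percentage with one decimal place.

Numerator: 135 + 11 + 102 + 20 = 268
Determined eligible: 135 + 11 + 102 + 80 + 20 = 348
e = 348 / (348 + 126) = 348 / 474 = 0.7342
Eligible share of unknowns: 0.7342 × 133 = 97.65
Base: 348 + 97.65 = 445.65
CON2 = 268 / 445.65 = 0.6014

60.1%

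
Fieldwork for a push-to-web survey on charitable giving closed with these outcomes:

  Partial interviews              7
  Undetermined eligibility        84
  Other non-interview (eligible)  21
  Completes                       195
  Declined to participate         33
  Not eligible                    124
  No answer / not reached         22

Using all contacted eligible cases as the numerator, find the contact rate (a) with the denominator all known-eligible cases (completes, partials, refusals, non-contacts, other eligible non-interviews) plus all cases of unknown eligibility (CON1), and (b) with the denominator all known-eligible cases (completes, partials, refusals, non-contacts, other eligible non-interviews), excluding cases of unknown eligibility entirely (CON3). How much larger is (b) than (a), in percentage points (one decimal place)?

21.4

Num = 195 + 7 + 33 + 21 = 256
Base = 195 + 7 + 33 + 22 + 21 + 84 = 362
CON1 = 256 / 362 = 0.7072
Base = 195 + 7 + 33 + 22 + 21 = 278
CON3 = 256 / 278 = 0.9209
Difference = 92.09 − 70.72 = 21.37 percentage points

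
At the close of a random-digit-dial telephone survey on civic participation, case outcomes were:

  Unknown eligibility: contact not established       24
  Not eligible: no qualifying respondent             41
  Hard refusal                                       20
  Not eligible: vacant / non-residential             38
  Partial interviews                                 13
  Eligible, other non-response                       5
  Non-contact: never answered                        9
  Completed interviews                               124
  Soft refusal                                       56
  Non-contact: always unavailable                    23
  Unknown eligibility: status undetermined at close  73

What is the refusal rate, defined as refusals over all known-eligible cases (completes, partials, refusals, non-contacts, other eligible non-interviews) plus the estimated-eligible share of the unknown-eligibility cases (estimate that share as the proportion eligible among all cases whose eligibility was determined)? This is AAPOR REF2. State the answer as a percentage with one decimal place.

23.5%

Refusals = 20 + 56 = 76
No answer / not reached = 9 + 23 = 32
Unknown if eligible = 24 + 73 = 97
Out of scope = 41 + 38 = 79
Top → 76
Determined eligible → 124 + 13 + 76 + 32 + 5 = 250
e = 250 / (250 + 79) = 250 / 329 = 0.7599
e × U → 0.7599 × 97 = 73.71
Denom → 250 + 73.71 = 323.71
REF2 = 76 / 323.71 = 0.2348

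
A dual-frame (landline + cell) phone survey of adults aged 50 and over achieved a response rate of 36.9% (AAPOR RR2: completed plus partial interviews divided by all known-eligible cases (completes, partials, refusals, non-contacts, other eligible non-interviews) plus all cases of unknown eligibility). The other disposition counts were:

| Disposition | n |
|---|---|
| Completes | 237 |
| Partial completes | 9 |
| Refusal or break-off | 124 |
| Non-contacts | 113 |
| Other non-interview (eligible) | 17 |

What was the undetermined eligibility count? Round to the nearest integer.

Numerator: 237 + 9 = 246
RR2 = 246 / D = 0.369
D = 246 / 0.369 = 666.7
Other denominator terms total 500
undetermined eligibility = 666.7 − 500 ≈ 167

167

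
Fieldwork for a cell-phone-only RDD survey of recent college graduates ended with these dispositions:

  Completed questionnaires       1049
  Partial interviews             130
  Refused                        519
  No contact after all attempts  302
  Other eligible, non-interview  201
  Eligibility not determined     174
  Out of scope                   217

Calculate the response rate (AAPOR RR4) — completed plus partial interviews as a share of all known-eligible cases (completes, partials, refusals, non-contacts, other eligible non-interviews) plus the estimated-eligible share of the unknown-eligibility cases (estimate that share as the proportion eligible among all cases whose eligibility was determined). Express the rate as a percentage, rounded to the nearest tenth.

50.0%

Numerator → 1049 + 130 = 1179
Determined eligible → 1049 + 130 + 519 + 302 + 201 = 2201
e = 2201 / (2201 + 217) = 2201 / 2418 = 0.9103
e × U → 0.9103 × 174 = 158.39
Denominator → 2201 + 158.39 = 2359.39
RR4 = 1179 / 2359.39 = 0.4997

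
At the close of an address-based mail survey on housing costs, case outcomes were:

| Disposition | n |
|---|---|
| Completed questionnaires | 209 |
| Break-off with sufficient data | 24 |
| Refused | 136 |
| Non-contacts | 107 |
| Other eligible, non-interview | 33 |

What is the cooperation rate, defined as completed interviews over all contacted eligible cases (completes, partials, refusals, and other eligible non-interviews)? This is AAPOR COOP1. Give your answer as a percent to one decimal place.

52.0%

Top: 209
Denom: 209 + 24 + 136 + 33 = 402
COOP1 = 209 / 402 = 0.5199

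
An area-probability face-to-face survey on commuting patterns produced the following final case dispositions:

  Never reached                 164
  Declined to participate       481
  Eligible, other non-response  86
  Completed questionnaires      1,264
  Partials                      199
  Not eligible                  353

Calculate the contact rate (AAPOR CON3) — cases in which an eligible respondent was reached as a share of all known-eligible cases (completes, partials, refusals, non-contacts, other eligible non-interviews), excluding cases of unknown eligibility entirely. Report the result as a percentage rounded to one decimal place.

92.5%

Top: 1264 + 199 + 481 + 86 = 2030
Base: 1264 + 199 + 481 + 164 + 86 = 2194
CON3 = 2030 / 2194 = 0.9253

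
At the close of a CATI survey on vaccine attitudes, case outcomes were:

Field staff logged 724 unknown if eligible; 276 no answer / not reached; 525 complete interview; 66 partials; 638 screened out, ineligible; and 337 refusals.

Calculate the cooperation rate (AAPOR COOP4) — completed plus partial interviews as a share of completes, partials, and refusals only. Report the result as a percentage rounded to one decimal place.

63.7%

Numerator: 525 + 66 = 591
Denominator: 525 + 66 + 337 = 928
COOP4 = 591 / 928 = 0.6369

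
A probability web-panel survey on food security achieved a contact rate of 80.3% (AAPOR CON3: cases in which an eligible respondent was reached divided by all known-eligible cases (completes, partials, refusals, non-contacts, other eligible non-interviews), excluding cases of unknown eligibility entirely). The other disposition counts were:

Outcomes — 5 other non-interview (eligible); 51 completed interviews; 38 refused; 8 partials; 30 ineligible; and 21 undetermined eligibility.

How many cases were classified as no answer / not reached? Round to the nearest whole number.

Numerator → 51 + 8 + 38 + 5 = 102
CON3 = 102 / D = 0.803
D = 102 / 0.803 = 127.0
Other denominator terms total 102
no answer / not reached = 127.0 − 102 ≈ 25

25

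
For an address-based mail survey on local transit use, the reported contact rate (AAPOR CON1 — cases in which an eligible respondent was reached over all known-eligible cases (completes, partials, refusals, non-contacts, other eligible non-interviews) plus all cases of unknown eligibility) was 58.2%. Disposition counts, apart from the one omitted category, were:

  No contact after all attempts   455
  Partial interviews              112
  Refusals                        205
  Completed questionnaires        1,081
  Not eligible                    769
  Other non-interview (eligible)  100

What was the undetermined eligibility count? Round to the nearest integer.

621

Num = 1081 + 112 + 205 + 100 = 1498
CON1 = 1498 / D = 0.582
D = 1498 / 0.582 = 2573.9
Rest of base = 1953
undetermined eligibility = 2573.9 − 1953 ≈ 621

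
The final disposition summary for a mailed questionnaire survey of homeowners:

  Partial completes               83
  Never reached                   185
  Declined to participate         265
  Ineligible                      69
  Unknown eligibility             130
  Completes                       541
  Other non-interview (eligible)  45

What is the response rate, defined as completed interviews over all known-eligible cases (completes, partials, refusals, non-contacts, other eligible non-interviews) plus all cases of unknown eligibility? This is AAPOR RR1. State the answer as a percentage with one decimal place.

43.3%

Numerator → 541
Base → 541 + 83 + 265 + 185 + 45 + 130 = 1249
RR1 = 541 / 1249 = 0.4331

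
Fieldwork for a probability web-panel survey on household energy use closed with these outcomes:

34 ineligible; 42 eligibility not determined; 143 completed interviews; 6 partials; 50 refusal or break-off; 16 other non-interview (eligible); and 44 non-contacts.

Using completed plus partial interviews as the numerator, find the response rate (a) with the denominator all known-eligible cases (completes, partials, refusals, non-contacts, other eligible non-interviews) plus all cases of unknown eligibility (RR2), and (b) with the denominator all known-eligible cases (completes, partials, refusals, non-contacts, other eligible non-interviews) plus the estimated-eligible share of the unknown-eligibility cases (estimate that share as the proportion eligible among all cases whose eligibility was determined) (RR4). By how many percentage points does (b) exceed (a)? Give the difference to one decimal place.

Top → 143 + 6 = 149
Denom → 143 + 6 + 50 + 44 + 16 + 42 = 301
RR2 = 149 / 301 = 0.4950
Determined eligible → 143 + 6 + 50 + 44 + 16 = 259
e = 259 / (259 + 34) = 259 / 293 = 0.8840
e × U → 0.8840 × 42 = 37.13
Denom → 259 + 37.13 = 296.13
RR4 = 149 / 296.13 = 0.5032
Difference = 50.32 − 49.50 = 0.82 percentage points

0.8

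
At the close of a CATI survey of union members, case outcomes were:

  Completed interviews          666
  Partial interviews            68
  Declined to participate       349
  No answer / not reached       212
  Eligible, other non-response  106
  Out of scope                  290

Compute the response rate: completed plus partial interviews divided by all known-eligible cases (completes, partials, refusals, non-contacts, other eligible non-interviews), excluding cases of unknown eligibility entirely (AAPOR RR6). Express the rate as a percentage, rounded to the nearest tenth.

52.4%

Top → 666 + 68 = 734
Denominator → 666 + 68 + 349 + 212 + 106 = 1401
RR6 = 734 / 1401 = 0.5239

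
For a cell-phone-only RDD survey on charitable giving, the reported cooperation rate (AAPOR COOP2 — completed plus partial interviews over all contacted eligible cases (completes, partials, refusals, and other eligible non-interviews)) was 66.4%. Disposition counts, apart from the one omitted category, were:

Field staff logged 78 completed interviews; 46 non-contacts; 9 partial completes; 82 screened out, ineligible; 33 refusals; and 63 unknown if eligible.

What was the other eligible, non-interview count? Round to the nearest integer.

Numerator → 78 + 9 = 87
COOP2 = 87 / D = 0.664
D = 87 / 0.664 = 131.0
Other denominator terms total 120
other eligible, non-interview = 131.0 − 120 ≈ 11

11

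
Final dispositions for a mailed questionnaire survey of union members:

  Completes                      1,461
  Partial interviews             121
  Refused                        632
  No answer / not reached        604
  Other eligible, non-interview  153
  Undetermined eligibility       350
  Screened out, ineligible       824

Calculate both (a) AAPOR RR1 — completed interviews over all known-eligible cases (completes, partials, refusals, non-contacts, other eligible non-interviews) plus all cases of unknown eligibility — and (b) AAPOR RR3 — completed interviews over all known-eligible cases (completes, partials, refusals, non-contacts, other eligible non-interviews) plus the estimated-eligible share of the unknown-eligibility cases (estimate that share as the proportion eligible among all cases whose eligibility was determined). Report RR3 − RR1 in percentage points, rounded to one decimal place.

Numerator = 1461
Base = 1461 + 121 + 632 + 604 + 153 + 350 = 3321
RR1 = 1461 / 3321 = 0.4399
Determined eligible = 1461 + 121 + 632 + 604 + 153 = 2971
e = 2971 / (2971 + 824) = 2971 / 3795 = 0.7829
Estimated eligible among unknowns = 0.7829 × 350 = 274.01
Base = 2971 + 274.01 = 3245.01
RR3 = 1461 / 3245.01 = 0.4502
Difference = 45.02 − 43.99 = 1.03 percentage points

1.0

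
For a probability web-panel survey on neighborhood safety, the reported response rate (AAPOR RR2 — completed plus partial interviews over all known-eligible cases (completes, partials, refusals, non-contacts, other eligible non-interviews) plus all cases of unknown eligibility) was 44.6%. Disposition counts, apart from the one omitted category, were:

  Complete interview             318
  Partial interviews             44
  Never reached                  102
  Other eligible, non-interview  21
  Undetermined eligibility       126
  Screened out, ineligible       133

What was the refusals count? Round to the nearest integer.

201

Numerator → 318 + 44 = 362
RR2 = 362 / D = 0.446
D = 362 / 0.446 = 811.7
Remaining denominator categories sum to 611
refusals = 811.7 − 611 ≈ 201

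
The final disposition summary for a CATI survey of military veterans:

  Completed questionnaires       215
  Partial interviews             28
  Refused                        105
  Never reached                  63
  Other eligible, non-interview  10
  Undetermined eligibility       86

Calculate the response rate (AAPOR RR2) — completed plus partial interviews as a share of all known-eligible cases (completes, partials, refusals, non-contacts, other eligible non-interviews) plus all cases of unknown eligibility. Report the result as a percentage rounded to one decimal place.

47.9%

Top = 215 + 28 = 243
Denominator = 215 + 28 + 105 + 63 + 10 + 86 = 507
RR2 = 243 / 507 = 0.4793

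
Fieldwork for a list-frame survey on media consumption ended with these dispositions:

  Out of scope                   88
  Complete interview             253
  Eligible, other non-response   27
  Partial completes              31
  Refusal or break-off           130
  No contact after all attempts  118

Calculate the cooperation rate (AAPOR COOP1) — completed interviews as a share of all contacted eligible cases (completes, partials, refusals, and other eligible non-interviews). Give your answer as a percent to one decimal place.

Top → 253
Base → 253 + 31 + 130 + 27 = 441
COOP1 = 253 / 441 = 0.5737

57.4%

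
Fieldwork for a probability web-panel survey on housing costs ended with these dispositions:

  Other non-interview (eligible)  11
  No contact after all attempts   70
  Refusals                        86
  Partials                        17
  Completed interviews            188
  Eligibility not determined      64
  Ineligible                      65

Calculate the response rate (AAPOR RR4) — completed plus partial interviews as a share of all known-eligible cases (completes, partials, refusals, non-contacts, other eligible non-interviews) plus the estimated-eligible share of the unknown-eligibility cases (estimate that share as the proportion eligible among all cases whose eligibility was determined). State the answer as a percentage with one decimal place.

48.1%

Top → 188 + 17 = 205
Known eligible → 188 + 17 + 86 + 70 + 11 = 372
e = 372 / (372 + 65) = 372 / 437 = 0.8513
Eligible share of unknowns → 0.8513 × 64 = 54.48
Denominator → 372 + 54.48 = 426.48
RR4 = 205 / 426.48 = 0.4807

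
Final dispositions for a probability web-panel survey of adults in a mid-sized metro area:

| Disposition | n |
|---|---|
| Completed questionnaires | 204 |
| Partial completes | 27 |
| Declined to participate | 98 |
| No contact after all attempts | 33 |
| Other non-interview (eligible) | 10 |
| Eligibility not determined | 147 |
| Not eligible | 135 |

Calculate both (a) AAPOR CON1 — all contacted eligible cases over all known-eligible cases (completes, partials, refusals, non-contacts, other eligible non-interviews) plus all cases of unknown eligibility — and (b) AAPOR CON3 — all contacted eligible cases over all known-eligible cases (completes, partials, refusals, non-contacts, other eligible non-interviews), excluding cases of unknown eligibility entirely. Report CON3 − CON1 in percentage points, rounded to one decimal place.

25.8

Num: 204 + 27 + 98 + 10 = 339
Denom: 204 + 27 + 98 + 33 + 10 + 147 = 519
CON1 = 339 / 519 = 0.6532
Denom: 204 + 27 + 98 + 33 + 10 = 372
CON3 = 339 / 372 = 0.9113
Difference = 91.13 − 65.32 = 25.81 percentage points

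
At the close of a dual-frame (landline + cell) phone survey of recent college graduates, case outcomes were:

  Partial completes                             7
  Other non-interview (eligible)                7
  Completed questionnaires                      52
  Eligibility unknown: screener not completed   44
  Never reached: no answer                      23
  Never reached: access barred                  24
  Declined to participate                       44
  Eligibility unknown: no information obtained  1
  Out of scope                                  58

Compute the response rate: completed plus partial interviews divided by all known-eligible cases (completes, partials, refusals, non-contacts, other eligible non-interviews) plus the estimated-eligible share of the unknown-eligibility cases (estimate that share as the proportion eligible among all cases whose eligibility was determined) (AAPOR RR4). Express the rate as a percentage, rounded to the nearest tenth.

No answer / not reached = 23 + 24 = 47
Unknown eligibility = 44 + 1 = 45
Num → 52 + 7 = 59
Eligible (known) → 52 + 7 + 44 + 47 + 7 = 157
e = 157 / (157 + 58) = 157 / 215 = 0.7302
Estimated eligible among unknowns → 0.7302 × 45 = 32.86
Base → 157 + 32.86 = 189.86
RR4 = 59 / 189.86 = 0.3108

31.1%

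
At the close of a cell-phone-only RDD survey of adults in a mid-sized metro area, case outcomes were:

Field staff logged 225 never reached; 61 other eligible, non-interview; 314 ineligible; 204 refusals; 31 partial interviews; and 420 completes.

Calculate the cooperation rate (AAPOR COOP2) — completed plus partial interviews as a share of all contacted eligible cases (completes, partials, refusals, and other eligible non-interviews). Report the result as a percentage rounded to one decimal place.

Num → 420 + 31 = 451
Denominator → 420 + 31 + 204 + 61 = 716
COOP2 = 451 / 716 = 0.6299

63.0%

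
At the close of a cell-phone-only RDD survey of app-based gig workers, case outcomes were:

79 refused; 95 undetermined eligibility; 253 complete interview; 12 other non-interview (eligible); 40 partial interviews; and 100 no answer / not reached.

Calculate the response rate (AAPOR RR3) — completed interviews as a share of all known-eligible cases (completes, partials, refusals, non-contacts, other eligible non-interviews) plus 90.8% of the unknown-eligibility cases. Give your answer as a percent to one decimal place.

44.4%

Num → 253
Known eligible → 253 + 40 + 79 + 100 + 12 = 484
Estimated eligible among unknowns → 0.9080 × 95 = 86.26
Denominator → 484 + 86.26 = 570.26
RR3 = 253 / 570.26 = 0.4437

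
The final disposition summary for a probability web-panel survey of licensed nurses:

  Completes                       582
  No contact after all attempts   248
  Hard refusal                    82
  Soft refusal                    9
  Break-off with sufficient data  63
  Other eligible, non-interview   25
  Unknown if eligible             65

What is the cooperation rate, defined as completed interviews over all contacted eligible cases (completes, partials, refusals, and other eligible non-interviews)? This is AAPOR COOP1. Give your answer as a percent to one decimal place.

76.5%

Refusals = 82 + 9 = 91
Num: 582
Base: 582 + 63 + 91 + 25 = 761
COOP1 = 582 / 761 = 0.7648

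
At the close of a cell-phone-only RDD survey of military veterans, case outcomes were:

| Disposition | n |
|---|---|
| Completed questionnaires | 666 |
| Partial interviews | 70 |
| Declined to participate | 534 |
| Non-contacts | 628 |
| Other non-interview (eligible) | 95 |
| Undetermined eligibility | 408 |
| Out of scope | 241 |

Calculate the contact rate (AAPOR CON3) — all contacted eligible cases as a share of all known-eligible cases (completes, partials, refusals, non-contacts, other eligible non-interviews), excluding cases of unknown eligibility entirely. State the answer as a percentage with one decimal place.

68.5%

Num: 666 + 70 + 534 + 95 = 1365
Denom: 666 + 70 + 534 + 628 + 95 = 1993
CON3 = 1365 / 1993 = 0.6849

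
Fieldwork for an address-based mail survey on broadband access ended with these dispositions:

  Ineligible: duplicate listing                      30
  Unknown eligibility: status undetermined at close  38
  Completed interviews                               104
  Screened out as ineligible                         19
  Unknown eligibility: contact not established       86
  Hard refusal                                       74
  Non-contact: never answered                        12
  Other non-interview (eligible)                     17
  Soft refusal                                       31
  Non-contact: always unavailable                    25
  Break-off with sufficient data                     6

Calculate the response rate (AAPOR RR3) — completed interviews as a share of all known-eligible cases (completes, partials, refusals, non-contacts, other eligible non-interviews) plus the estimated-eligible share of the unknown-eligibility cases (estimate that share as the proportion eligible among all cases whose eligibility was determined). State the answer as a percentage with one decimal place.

Refusal or break-off = 74 + 31 = 105
Never reached = 12 + 25 = 37
Unknown if eligible = 86 + 38 = 124
Screened out, ineligible = 19 + 30 = 49
Top: 104
Determined eligible: 104 + 6 + 105 + 37 + 17 = 269
e = 269 / (269 + 49) = 269 / 318 = 0.8459
Eligible share of unknowns: 0.8459 × 124 = 104.89
Base: 269 + 104.89 = 373.89
RR3 = 104 / 373.89 = 0.2782

27.8%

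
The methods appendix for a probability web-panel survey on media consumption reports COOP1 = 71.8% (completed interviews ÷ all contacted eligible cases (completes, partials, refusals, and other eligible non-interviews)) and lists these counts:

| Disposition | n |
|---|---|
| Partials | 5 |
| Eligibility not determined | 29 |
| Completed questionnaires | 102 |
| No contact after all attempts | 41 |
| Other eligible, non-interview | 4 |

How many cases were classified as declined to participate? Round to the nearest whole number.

COOP1 = 102 / D = 0.718
D = 102 / 0.718 = 142.1
Rest of base = 111
declined to participate = 142.1 − 111 ≈ 31

31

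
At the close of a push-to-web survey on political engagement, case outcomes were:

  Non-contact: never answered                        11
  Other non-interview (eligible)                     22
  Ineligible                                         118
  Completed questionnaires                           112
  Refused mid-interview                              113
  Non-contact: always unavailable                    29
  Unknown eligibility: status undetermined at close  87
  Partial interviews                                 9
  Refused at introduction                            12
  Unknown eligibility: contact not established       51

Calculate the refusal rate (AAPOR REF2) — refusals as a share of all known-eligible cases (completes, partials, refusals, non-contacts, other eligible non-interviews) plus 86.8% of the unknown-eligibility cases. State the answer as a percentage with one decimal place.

Refused = 12 + 113 = 125
No answer / not reached = 11 + 29 = 40
Undetermined eligibility = 51 + 87 = 138
Num → 125
Known eligible → 112 + 9 + 125 + 40 + 22 = 308
Eligible share of unknowns → 0.8680 × 138 = 119.78
Denom → 308 + 119.78 = 427.78
REF2 = 125 / 427.78 = 0.2922

29.2%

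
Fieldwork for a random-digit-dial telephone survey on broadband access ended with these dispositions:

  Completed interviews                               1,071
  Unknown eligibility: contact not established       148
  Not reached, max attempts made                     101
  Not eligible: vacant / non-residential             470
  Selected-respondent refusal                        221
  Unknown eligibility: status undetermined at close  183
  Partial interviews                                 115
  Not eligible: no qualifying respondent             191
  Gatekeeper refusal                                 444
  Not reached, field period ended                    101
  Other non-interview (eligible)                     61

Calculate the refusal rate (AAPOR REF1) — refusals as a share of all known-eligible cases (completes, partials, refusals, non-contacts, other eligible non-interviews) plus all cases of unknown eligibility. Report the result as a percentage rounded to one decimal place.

Refusals = 444 + 221 = 665
Non-contacts = 101 + 101 = 202
Unknown if eligible = 148 + 183 = 331
Screened out, ineligible = 191 + 470 = 661
Top = 665
Base = 1071 + 115 + 665 + 202 + 61 + 331 = 2445
REF1 = 665 / 2445 = 0.2720

27.2%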